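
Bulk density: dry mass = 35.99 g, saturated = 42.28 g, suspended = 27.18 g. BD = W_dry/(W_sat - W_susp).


BD = 35.99 / (42.28 - 27.18) = 35.99 / 15.1 = 2.383 g/cm^3

2.383


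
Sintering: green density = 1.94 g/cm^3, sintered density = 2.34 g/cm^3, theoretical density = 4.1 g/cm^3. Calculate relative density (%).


Relative = 2.34 / 4.1 * 100 = 57.1%

57.1


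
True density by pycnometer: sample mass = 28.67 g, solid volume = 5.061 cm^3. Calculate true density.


TD = 28.67 / 5.061 = 5.665 g/cm^3

5.665


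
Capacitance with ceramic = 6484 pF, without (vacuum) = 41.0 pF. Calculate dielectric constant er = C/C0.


er = 6484 / 41.0 = 158.15

158.15


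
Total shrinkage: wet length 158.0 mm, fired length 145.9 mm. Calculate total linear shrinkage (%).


TS = (158.0 - 145.9) / 158.0 * 100 = 7.66%

7.66


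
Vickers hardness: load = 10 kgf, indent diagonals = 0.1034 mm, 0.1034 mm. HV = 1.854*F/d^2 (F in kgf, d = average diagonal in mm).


d_avg = (0.1034+0.1034)/2 = 0.1034 mm
HV = 1.854*10/0.1034^2 = 1734

1734


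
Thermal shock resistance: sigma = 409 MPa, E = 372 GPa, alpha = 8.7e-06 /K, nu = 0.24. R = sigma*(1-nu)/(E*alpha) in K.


R = 409*(1-0.24)/(372*1000*8.7e-06) = 96 K

96


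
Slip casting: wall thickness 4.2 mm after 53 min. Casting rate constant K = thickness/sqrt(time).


K = 4.2 / sqrt(53) = 4.2 / 7.2801 = 0.577 mm/min^0.5

0.577


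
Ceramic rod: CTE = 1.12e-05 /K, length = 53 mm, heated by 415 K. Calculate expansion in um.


dL = 1.12e-05 * 53 * 415 * 1000 = 246.344 um

246.344


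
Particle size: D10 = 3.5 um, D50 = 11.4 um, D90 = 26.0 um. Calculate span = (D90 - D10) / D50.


Span = (26.0 - 3.5) / 11.4 = 22.5 / 11.4 = 1.974

1.974


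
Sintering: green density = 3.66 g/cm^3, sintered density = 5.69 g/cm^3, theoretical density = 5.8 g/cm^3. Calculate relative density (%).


Relative = 5.69 / 5.8 * 100 = 98.1%

98.1


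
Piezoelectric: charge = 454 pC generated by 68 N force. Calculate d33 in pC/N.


d33 = 454 / 68 = 6.7 pC/N

6.7


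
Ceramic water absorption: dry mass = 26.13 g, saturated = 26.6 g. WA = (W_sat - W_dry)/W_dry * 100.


WA = (26.6 - 26.13) / 26.13 * 100 = 1.8%

1.8


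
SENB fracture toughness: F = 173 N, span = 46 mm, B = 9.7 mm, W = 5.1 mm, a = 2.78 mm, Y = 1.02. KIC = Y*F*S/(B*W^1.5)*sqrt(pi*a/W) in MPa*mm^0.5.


KIC = 1.02*173*46/(9.7*5.1^1.5)*sqrt(pi*2.78/5.1) = 95.08

95.08


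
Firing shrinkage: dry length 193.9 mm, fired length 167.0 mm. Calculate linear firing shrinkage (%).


FS = (193.9 - 167.0) / 193.9 * 100 = 13.87%

13.87


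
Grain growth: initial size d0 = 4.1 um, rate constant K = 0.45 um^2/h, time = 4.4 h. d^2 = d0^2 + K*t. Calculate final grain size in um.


d^2 = 4.1^2 + 0.45*4.4 = 18.79
d = sqrt(18.79) = 4.33 um

4.33


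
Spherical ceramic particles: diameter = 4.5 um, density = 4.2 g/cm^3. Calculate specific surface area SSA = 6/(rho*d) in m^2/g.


SSA = 6 / (4.2 * 4.5) = 0.317 m^2/g

0.317


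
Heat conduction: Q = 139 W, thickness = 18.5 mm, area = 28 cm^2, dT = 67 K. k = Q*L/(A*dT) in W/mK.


k = 139*18.5/1000/(28/10000*67) = 13.71 W/mK

13.71


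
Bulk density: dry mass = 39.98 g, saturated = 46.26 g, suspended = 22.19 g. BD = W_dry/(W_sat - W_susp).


BD = 39.98 / (46.26 - 22.19) = 39.98 / 24.07 = 1.661 g/cm^3

1.661


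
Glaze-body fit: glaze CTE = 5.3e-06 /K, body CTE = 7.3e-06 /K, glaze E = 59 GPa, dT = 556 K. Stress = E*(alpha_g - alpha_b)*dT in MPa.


Stress = 59*1000*(5.3e-06 - 7.3e-06)*556 = -65.6 MPa

-65.6


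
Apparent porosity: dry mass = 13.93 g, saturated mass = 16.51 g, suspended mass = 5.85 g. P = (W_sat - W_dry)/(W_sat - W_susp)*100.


P = (16.51 - 13.93) / (16.51 - 5.85) * 100 = 2.58 / 10.66 * 100 = 24.2%

24.2


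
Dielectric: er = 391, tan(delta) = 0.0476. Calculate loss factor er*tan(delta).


Loss = 391 * 0.0476 = 18.612

18.612


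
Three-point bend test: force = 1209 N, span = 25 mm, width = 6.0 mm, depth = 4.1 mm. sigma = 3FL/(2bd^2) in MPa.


sigma = 3*1209*25/(2*6.0*4.1^2) = 449.5 MPa

449.5


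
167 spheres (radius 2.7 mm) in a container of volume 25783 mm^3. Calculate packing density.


V_sphere = 4/3*pi*2.7^3 = 82.448 mm^3
Total V = 167*82.448 = 13768.816 mm^3
PD = 13768.816 / 25783 = 0.534

0.534


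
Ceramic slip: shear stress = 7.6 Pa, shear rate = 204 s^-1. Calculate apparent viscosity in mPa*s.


eta = tau/gamma * 1000 = 7.6/204 * 1000 = 37.3 mPa*s

37.3


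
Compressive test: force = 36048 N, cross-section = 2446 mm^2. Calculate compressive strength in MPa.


CS = 36048 / 2446 = 14.7 MPa

14.7


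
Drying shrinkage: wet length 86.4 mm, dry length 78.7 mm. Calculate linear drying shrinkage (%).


DS = (86.4 - 78.7) / 86.4 * 100 = 8.91%

8.91


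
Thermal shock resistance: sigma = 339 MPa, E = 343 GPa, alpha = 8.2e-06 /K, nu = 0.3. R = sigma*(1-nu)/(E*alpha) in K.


R = 339*(1-0.3)/(343*1000*8.2e-06) = 84 K

84


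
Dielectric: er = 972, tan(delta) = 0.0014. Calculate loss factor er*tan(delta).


Loss = 972 * 0.0014 = 1.361

1.361


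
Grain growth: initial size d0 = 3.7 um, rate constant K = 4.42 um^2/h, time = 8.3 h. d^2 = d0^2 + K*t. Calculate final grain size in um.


d^2 = 3.7^2 + 4.42*8.3 = 50.376
d = sqrt(50.376) = 7.1 um

7.1


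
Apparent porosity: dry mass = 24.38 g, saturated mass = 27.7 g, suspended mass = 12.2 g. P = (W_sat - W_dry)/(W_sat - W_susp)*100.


P = (27.7 - 24.38) / (27.7 - 12.2) * 100 = 3.32 / 15.5 * 100 = 21.4%

21.4


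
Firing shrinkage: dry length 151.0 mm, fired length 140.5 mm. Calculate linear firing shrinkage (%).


FS = (151.0 - 140.5) / 151.0 * 100 = 6.95%

6.95


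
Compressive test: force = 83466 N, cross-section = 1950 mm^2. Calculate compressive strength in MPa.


CS = 83466 / 1950 = 42.8 MPa

42.8


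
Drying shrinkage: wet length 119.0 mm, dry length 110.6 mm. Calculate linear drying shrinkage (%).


DS = (119.0 - 110.6) / 119.0 * 100 = 7.06%

7.06


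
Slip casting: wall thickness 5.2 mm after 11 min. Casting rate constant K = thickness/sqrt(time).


K = 5.2 / sqrt(11) = 5.2 / 3.3166 = 1.568 mm/min^0.5

1.568


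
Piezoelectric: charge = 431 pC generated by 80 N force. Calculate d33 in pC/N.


d33 = 431 / 80 = 5.4 pC/N

5.4


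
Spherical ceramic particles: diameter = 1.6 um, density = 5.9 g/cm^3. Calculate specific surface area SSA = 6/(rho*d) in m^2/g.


SSA = 6 / (5.9 * 1.6) = 0.636 m^2/g

0.636


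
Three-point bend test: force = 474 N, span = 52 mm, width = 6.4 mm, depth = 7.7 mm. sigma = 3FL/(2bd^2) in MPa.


sigma = 3*474*52/(2*6.4*7.7^2) = 97.4 MPa

97.4


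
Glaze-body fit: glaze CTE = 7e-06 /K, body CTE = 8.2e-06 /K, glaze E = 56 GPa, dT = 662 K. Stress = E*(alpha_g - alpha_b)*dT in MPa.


Stress = 56*1000*(7e-06 - 8.2e-06)*662 = -44.5 MPa

-44.5


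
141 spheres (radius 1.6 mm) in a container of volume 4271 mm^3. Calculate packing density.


V_sphere = 4/3*pi*1.6^3 = 17.1573 mm^3
Total V = 141*17.1573 = 2419.1793 mm^3
PD = 2419.1793 / 4271 = 0.566

0.566


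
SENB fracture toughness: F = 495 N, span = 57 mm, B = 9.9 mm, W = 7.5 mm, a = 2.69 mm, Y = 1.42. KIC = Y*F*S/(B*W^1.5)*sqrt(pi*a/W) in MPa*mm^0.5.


KIC = 1.42*495*57/(9.9*7.5^1.5)*sqrt(pi*2.69/7.5) = 209.15

209.15


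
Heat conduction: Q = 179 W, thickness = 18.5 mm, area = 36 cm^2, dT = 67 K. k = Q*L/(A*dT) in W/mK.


k = 179*18.5/1000/(36/10000*67) = 13.73 W/mK

13.73


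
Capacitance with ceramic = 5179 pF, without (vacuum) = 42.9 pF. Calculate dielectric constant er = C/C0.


er = 5179 / 42.9 = 120.72

120.72


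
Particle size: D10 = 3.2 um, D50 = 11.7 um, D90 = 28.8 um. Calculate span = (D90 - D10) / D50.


Span = (28.8 - 3.2) / 11.7 = 25.6 / 11.7 = 2.188

2.188


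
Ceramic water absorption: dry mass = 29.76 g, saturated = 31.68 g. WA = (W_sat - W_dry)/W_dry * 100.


WA = (31.68 - 29.76) / 29.76 * 100 = 6.45%

6.45


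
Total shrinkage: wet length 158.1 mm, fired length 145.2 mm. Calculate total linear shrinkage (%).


TS = (158.1 - 145.2) / 158.1 * 100 = 8.16%

8.16


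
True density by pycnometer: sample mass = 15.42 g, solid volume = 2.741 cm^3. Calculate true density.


TD = 15.42 / 2.741 = 5.626 g/cm^3

5.626


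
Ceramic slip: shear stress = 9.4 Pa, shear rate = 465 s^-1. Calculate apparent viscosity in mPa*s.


eta = tau/gamma * 1000 = 9.4/465 * 1000 = 20.2 mPa*s

20.2


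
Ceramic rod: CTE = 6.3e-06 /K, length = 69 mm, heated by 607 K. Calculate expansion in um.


dL = 6.3e-06 * 69 * 607 * 1000 = 263.863 um

263.863


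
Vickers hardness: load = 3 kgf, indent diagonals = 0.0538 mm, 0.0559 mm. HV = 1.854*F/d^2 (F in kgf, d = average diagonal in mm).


d_avg = (0.0538+0.0559)/2 = 0.05485 mm
HV = 1.854*3/0.05485^2 = 1849

1849


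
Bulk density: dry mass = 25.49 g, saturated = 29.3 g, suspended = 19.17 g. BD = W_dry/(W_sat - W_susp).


BD = 25.49 / (29.3 - 19.17) = 25.49 / 10.13 = 2.516 g/cm^3

2.516


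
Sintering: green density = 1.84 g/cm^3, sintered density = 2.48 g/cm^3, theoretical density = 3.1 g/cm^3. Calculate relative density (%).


Relative = 2.48 / 3.1 * 100 = 80.0%

80.0


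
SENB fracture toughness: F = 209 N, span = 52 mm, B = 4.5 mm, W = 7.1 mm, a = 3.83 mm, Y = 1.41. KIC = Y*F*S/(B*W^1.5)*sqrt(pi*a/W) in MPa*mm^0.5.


KIC = 1.41*209*52/(4.5*7.1^1.5)*sqrt(pi*3.83/7.1) = 234.32

234.32


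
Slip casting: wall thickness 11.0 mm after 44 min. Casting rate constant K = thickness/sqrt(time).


K = 11.0 / sqrt(44) = 11.0 / 6.6332 = 1.658 mm/min^0.5

1.658


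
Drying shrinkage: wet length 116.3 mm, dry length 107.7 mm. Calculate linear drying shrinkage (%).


DS = (116.3 - 107.7) / 116.3 * 100 = 7.39%

7.39


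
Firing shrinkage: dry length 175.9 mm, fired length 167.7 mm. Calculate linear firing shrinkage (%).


FS = (175.9 - 167.7) / 175.9 * 100 = 4.66%

4.66


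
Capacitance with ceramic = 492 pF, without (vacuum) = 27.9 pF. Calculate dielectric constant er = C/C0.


er = 492 / 27.9 = 17.63

17.63


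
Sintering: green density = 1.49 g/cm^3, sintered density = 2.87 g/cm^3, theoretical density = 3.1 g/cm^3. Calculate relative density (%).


Relative = 2.87 / 3.1 * 100 = 92.6%

92.6


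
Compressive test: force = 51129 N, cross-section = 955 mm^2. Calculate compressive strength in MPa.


CS = 51129 / 955 = 53.5 MPa

53.5


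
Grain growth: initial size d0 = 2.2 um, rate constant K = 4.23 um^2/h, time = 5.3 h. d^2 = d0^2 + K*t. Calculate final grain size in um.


d^2 = 2.2^2 + 4.23*5.3 = 27.259
d = sqrt(27.259) = 5.22 um

5.22


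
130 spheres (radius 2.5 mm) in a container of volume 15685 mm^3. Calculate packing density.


V_sphere = 4/3*pi*2.5^3 = 65.4498 mm^3
Total V = 130*65.4498 = 8508.474 mm^3
PD = 8508.474 / 15685 = 0.542

0.542


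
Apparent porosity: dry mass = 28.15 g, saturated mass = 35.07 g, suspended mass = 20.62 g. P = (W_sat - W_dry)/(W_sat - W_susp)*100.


P = (35.07 - 28.15) / (35.07 - 20.62) * 100 = 6.92 / 14.45 * 100 = 47.9%

47.9


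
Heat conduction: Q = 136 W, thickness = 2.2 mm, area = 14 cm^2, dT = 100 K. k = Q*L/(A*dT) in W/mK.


k = 136*2.2/1000/(14/10000*100) = 2.14 W/mK

2.14


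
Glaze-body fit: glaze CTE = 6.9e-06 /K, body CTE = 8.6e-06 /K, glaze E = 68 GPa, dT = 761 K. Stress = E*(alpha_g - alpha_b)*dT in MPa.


Stress = 68*1000*(6.9e-06 - 8.6e-06)*761 = -88.0 MPa

-88.0


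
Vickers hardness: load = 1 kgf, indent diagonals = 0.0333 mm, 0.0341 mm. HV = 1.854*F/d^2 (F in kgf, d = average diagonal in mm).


d_avg = (0.0333+0.0341)/2 = 0.0337 mm
HV = 1.854*1/0.0337^2 = 1632

1632


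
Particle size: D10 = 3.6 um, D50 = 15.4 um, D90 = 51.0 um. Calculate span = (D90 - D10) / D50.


Span = (51.0 - 3.6) / 15.4 = 47.4 / 15.4 = 3.078

3.078


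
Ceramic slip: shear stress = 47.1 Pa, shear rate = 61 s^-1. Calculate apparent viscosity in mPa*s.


eta = tau/gamma * 1000 = 47.1/61 * 1000 = 772.1 mPa*s

772.1


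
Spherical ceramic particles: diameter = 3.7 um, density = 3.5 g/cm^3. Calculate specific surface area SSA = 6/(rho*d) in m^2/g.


SSA = 6 / (3.5 * 3.7) = 0.463 m^2/g

0.463


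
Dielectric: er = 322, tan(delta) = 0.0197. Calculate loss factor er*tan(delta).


Loss = 322 * 0.0197 = 6.343

6.343


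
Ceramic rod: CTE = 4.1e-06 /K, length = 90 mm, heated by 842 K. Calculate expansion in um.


dL = 4.1e-06 * 90 * 842 * 1000 = 310.698 um

310.698


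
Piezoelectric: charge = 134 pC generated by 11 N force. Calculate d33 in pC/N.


d33 = 134 / 11 = 12.2 pC/N

12.2


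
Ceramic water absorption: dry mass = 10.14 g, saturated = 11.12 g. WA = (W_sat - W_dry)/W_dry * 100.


WA = (11.12 - 10.14) / 10.14 * 100 = 9.66%

9.66


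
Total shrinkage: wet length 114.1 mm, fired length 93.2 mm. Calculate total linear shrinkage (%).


TS = (114.1 - 93.2) / 114.1 * 100 = 18.32%

18.32


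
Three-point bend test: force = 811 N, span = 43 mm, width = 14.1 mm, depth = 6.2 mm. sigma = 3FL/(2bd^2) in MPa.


sigma = 3*811*43/(2*14.1*6.2^2) = 96.5 MPa

96.5


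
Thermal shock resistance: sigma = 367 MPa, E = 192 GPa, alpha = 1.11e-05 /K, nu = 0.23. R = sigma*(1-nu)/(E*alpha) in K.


R = 367*(1-0.23)/(192*1000*1.11e-05) = 133 K

133


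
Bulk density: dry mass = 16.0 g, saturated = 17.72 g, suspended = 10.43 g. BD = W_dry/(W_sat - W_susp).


BD = 16.0 / (17.72 - 10.43) = 16.0 / 7.29 = 2.195 g/cm^3

2.195


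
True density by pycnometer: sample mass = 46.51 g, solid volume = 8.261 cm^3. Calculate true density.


TD = 46.51 / 8.261 = 5.63 g/cm^3

5.63


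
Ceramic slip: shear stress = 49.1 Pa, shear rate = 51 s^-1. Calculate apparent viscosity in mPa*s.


eta = tau/gamma * 1000 = 49.1/51 * 1000 = 962.7 mPa*s

962.7


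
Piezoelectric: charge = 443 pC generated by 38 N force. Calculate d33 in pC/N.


d33 = 443 / 38 = 11.7 pC/N

11.7


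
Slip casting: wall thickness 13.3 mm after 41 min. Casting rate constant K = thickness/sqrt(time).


K = 13.3 / sqrt(41) = 13.3 / 6.4031 = 2.077 mm/min^0.5

2.077


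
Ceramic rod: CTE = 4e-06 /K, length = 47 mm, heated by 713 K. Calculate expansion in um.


dL = 4e-06 * 47 * 713 * 1000 = 134.044 um

134.044


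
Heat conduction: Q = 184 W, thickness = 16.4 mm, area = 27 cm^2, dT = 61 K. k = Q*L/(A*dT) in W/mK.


k = 184*16.4/1000/(27/10000*61) = 18.32 W/mK

18.32


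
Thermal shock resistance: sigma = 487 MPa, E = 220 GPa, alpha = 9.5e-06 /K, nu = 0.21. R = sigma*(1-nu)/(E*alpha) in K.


R = 487*(1-0.21)/(220*1000*9.5e-06) = 184 K

184


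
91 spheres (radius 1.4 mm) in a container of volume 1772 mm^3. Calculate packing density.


V_sphere = 4/3*pi*1.4^3 = 11.494 mm^3
Total V = 91*11.494 = 1045.954 mm^3
PD = 1045.954 / 1772 = 0.59

0.59


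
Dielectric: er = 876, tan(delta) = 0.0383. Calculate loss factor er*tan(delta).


Loss = 876 * 0.0383 = 33.551

33.551


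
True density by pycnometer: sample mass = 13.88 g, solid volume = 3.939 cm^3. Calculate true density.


TD = 13.88 / 3.939 = 3.524 g/cm^3

3.524


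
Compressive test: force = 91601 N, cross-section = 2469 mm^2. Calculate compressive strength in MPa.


CS = 91601 / 2469 = 37.1 MPa

37.1


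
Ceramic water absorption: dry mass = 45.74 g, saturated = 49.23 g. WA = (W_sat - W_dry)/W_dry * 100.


WA = (49.23 - 45.74) / 45.74 * 100 = 7.63%

7.63


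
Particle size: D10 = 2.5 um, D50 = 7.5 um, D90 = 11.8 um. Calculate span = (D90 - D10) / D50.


Span = (11.8 - 2.5) / 7.5 = 9.3 / 7.5 = 1.24

1.24


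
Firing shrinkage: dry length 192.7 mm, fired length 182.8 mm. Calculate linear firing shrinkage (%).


FS = (192.7 - 182.8) / 192.7 * 100 = 5.14%

5.14


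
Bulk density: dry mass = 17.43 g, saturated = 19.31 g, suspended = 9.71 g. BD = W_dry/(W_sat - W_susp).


BD = 17.43 / (19.31 - 9.71) = 17.43 / 9.6 = 1.816 g/cm^3

1.816


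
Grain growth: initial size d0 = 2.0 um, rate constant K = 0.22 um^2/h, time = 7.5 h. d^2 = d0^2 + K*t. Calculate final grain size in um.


d^2 = 2.0^2 + 0.22*7.5 = 5.65
d = sqrt(5.65) = 2.38 um

2.38


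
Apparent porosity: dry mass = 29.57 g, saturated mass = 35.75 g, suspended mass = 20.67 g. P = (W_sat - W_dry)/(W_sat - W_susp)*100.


P = (35.75 - 29.57) / (35.75 - 20.67) * 100 = 6.18 / 15.08 * 100 = 41.0%

41.0


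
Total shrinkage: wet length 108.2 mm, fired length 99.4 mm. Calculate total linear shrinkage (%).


TS = (108.2 - 99.4) / 108.2 * 100 = 8.13%

8.13


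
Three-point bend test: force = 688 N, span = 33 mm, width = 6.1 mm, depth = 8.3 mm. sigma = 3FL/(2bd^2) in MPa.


sigma = 3*688*33/(2*6.1*8.3^2) = 81.0 MPa

81.0


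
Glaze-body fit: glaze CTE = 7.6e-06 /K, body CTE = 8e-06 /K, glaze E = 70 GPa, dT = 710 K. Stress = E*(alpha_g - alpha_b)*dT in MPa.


Stress = 70*1000*(7.6e-06 - 8e-06)*710 = -19.9 MPa

-19.9


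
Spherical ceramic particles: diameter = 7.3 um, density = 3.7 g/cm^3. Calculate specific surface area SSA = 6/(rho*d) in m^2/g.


SSA = 6 / (3.7 * 7.3) = 0.222 m^2/g

0.222


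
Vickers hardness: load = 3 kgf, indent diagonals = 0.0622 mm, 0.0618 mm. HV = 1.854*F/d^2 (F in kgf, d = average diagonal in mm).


d_avg = (0.0622+0.0618)/2 = 0.062 mm
HV = 1.854*3/0.062^2 = 1447

1447


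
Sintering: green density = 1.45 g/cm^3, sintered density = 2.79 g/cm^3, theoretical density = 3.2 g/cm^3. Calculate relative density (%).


Relative = 2.79 / 3.2 * 100 = 87.2%

87.2


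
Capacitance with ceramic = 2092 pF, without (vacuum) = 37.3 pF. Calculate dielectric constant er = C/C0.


er = 2092 / 37.3 = 56.09

56.09


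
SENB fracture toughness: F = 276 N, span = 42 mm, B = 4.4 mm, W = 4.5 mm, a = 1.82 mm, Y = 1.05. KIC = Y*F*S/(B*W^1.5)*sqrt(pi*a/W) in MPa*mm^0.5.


KIC = 1.05*276*42/(4.4*4.5^1.5)*sqrt(pi*1.82/4.5) = 326.65

326.65


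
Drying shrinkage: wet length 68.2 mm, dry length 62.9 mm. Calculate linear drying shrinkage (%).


DS = (68.2 - 62.9) / 68.2 * 100 = 7.77%

7.77


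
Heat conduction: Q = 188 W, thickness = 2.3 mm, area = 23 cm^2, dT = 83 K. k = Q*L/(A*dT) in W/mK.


k = 188*2.3/1000/(23/10000*83) = 2.27 W/mK

2.27


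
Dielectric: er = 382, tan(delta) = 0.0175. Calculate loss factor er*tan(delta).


Loss = 382 * 0.0175 = 6.685

6.685


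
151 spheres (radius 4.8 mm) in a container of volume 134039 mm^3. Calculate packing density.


V_sphere = 4/3*pi*4.8^3 = 463.2467 mm^3
Total V = 151*463.2467 = 69950.2517 mm^3
PD = 69950.2517 / 134039 = 0.522

0.522


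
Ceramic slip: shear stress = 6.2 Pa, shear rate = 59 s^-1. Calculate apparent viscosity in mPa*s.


eta = tau/gamma * 1000 = 6.2/59 * 1000 = 105.1 mPa*s

105.1


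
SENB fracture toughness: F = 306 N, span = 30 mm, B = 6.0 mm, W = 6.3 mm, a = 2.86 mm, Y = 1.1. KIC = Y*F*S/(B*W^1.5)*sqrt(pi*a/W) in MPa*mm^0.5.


KIC = 1.1*306*30/(6.0*6.3^1.5)*sqrt(pi*2.86/6.3) = 127.1

127.1


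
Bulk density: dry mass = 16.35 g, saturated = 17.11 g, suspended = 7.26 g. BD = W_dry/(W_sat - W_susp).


BD = 16.35 / (17.11 - 7.26) = 16.35 / 9.85 = 1.66 g/cm^3

1.66


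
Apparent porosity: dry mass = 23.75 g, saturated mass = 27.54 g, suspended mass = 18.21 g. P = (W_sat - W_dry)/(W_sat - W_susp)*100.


P = (27.54 - 23.75) / (27.54 - 18.21) * 100 = 3.79 / 9.33 * 100 = 40.6%

40.6


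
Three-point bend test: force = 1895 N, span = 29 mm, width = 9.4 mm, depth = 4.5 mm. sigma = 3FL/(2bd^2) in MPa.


sigma = 3*1895*29/(2*9.4*4.5^2) = 433.1 MPa

433.1


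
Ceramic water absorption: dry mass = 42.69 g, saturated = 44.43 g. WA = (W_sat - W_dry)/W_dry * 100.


WA = (44.43 - 42.69) / 42.69 * 100 = 4.08%

4.08


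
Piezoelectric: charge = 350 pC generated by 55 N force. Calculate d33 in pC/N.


d33 = 350 / 55 = 6.4 pC/N

6.4


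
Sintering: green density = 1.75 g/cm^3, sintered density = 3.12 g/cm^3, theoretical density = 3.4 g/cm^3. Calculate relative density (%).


Relative = 3.12 / 3.4 * 100 = 91.8%

91.8


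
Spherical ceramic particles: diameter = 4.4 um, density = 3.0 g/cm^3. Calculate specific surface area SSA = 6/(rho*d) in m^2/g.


SSA = 6 / (3.0 * 4.4) = 0.455 m^2/g

0.455


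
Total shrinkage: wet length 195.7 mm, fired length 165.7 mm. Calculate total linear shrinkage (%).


TS = (195.7 - 165.7) / 195.7 * 100 = 15.33%

15.33


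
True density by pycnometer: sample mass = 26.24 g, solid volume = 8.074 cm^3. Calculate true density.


TD = 26.24 / 8.074 = 3.25 g/cm^3

3.25


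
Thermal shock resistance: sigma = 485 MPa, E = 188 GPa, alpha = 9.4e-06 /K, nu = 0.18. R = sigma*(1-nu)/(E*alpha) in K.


R = 485*(1-0.18)/(188*1000*9.4e-06) = 225 K

225


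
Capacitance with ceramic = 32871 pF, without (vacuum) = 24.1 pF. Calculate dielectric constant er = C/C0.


er = 32871 / 24.1 = 1363.94

1363.94


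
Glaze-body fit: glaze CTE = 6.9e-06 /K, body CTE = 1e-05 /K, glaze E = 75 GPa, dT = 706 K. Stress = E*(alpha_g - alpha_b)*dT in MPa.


Stress = 75*1000*(6.9e-06 - 1e-05)*706 = -164.1 MPa

-164.1


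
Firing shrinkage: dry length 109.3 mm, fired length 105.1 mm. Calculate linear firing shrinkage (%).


FS = (109.3 - 105.1) / 109.3 * 100 = 3.84%

3.84


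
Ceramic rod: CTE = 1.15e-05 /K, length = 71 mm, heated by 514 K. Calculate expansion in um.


dL = 1.15e-05 * 71 * 514 * 1000 = 419.681 um

419.681


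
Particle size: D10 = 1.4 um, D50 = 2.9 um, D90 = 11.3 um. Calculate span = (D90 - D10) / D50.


Span = (11.3 - 1.4) / 2.9 = 9.9 / 2.9 = 3.414

3.414


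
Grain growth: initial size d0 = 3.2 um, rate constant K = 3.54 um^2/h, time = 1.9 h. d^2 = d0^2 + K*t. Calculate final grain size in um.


d^2 = 3.2^2 + 3.54*1.9 = 16.966
d = sqrt(16.966) = 4.12 um

4.12


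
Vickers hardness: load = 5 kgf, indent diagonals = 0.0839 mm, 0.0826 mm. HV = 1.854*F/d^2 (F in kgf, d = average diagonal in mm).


d_avg = (0.0839+0.0826)/2 = 0.08325 mm
HV = 1.854*5/0.08325^2 = 1338

1338


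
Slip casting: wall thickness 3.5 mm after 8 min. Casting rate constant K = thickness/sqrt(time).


K = 3.5 / sqrt(8) = 3.5 / 2.8284 = 1.237 mm/min^0.5

1.237


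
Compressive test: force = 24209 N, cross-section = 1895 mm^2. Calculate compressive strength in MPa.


CS = 24209 / 1895 = 12.8 MPa

12.8


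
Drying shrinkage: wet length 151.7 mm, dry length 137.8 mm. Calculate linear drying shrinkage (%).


DS = (151.7 - 137.8) / 151.7 * 100 = 9.16%

9.16


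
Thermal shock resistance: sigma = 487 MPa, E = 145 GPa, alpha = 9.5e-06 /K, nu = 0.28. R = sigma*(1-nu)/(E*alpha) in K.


R = 487*(1-0.28)/(145*1000*9.5e-06) = 255 K

255


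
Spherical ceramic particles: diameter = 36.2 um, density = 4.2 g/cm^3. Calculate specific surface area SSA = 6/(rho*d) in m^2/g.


SSA = 6 / (4.2 * 36.2) = 0.039 m^2/g

0.039


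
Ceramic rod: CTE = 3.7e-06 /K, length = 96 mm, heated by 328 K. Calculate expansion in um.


dL = 3.7e-06 * 96 * 328 * 1000 = 116.506 um

116.506


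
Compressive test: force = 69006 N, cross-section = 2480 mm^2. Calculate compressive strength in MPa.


CS = 69006 / 2480 = 27.8 MPa

27.8


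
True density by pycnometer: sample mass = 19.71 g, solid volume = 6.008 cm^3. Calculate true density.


TD = 19.71 / 6.008 = 3.281 g/cm^3

3.281


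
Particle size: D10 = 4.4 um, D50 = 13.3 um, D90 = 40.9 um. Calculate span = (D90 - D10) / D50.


Span = (40.9 - 4.4) / 13.3 = 36.5 / 13.3 = 2.744

2.744


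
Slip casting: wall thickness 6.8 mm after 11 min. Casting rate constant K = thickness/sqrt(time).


K = 6.8 / sqrt(11) = 6.8 / 3.3166 = 2.05 mm/min^0.5

2.05


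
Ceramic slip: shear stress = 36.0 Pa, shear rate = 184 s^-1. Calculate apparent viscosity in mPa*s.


eta = tau/gamma * 1000 = 36.0/184 * 1000 = 195.7 mPa*s

195.7


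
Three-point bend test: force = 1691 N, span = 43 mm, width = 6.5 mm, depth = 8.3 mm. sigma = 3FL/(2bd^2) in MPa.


sigma = 3*1691*43/(2*6.5*8.3^2) = 243.6 MPa

243.6


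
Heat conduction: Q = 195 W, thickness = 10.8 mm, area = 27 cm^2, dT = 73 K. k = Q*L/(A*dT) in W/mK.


k = 195*10.8/1000/(27/10000*73) = 10.68 W/mK

10.68


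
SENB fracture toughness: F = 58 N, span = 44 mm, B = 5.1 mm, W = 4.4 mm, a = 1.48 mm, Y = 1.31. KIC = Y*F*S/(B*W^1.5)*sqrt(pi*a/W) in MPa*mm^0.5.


KIC = 1.31*58*44/(5.1*4.4^1.5)*sqrt(pi*1.48/4.4) = 73.01

73.01


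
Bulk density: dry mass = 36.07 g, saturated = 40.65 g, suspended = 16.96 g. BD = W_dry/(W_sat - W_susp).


BD = 36.07 / (40.65 - 16.96) = 36.07 / 23.69 = 1.523 g/cm^3

1.523


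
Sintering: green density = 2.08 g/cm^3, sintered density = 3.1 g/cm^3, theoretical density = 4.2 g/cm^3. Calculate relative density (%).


Relative = 3.1 / 4.2 * 100 = 73.8%

73.8


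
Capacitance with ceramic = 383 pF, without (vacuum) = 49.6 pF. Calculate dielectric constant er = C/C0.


er = 383 / 49.6 = 7.72

7.72


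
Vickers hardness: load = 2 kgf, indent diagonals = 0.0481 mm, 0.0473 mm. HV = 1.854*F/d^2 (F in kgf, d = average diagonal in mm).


d_avg = (0.0481+0.0473)/2 = 0.0477 mm
HV = 1.854*2/0.0477^2 = 1630

1630


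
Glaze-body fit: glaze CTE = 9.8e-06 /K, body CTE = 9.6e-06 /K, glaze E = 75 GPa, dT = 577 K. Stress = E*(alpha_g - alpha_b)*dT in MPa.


Stress = 75*1000*(9.8e-06 - 9.6e-06)*577 = 8.7 MPa

8.7


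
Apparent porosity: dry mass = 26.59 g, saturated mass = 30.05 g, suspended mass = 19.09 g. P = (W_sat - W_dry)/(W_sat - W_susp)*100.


P = (30.05 - 26.59) / (30.05 - 19.09) * 100 = 3.46 / 10.96 * 100 = 31.6%

31.6


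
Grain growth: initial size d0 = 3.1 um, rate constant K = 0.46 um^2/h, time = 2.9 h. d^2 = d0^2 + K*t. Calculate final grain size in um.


d^2 = 3.1^2 + 0.46*2.9 = 10.944
d = sqrt(10.944) = 3.31 um

3.31


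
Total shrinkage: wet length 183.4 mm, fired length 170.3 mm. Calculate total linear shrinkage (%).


TS = (183.4 - 170.3) / 183.4 * 100 = 7.14%

7.14


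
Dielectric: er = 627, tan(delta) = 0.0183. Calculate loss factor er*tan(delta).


Loss = 627 * 0.0183 = 11.474

11.474


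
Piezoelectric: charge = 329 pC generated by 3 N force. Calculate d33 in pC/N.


d33 = 329 / 3 = 109.7 pC/N

109.7


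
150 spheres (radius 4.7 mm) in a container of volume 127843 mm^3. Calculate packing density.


V_sphere = 4/3*pi*4.7^3 = 434.8928 mm^3
Total V = 150*434.8928 = 65233.92 mm^3
PD = 65233.92 / 127843 = 0.51

0.51


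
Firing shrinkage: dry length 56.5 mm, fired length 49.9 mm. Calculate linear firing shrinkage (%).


FS = (56.5 - 49.9) / 56.5 * 100 = 11.68%

11.68


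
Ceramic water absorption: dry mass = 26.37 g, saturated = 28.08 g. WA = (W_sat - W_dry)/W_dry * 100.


WA = (28.08 - 26.37) / 26.37 * 100 = 6.48%

6.48


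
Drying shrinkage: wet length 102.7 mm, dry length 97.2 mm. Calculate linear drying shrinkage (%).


DS = (102.7 - 97.2) / 102.7 * 100 = 5.36%

5.36


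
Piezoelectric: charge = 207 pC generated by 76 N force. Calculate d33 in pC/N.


d33 = 207 / 76 = 2.7 pC/N

2.7


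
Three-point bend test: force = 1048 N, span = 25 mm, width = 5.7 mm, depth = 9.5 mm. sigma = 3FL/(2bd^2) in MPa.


sigma = 3*1048*25/(2*5.7*9.5^2) = 76.4 MPa

76.4


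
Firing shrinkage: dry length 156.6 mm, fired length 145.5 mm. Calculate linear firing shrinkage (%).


FS = (156.6 - 145.5) / 156.6 * 100 = 7.09%

7.09


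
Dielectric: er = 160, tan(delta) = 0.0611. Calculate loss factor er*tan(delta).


Loss = 160 * 0.0611 = 9.776

9.776


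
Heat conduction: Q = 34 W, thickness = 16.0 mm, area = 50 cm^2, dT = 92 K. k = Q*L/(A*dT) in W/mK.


k = 34*16.0/1000/(50/10000*92) = 1.18 W/mK

1.18


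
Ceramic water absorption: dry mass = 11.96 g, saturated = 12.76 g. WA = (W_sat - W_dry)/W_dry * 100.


WA = (12.76 - 11.96) / 11.96 * 100 = 6.69%

6.69


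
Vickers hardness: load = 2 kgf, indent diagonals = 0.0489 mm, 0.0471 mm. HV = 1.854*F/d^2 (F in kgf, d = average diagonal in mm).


d_avg = (0.0489+0.0471)/2 = 0.048 mm
HV = 1.854*2/0.048^2 = 1609

1609


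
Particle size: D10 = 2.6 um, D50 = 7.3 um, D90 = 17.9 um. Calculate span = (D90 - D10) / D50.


Span = (17.9 - 2.6) / 7.3 = 15.3 / 7.3 = 2.096

2.096


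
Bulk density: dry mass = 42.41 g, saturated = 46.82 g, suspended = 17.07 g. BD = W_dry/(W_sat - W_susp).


BD = 42.41 / (46.82 - 17.07) = 42.41 / 29.75 = 1.426 g/cm^3

1.426


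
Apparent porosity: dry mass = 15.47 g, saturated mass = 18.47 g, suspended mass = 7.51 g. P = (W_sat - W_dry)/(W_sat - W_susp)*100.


P = (18.47 - 15.47) / (18.47 - 7.51) * 100 = 3.0 / 10.96 * 100 = 27.4%

27.4


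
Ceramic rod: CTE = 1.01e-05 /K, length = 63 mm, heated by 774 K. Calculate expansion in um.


dL = 1.01e-05 * 63 * 774 * 1000 = 492.496 um

492.496


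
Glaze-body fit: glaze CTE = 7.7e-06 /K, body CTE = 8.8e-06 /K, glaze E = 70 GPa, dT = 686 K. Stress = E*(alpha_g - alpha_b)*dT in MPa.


Stress = 70*1000*(7.7e-06 - 8.8e-06)*686 = -52.8 MPa

-52.8


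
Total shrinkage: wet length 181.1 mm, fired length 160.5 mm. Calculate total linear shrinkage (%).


TS = (181.1 - 160.5) / 181.1 * 100 = 11.37%

11.37


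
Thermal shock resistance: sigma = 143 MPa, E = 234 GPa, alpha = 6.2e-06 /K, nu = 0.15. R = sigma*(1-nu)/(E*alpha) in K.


R = 143*(1-0.15)/(234*1000*6.2e-06) = 84 K

84


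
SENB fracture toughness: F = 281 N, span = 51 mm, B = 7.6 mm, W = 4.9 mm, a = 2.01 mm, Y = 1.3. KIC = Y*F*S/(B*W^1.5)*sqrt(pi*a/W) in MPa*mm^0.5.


KIC = 1.3*281*51/(7.6*4.9^1.5)*sqrt(pi*2.01/4.9) = 256.56

256.56


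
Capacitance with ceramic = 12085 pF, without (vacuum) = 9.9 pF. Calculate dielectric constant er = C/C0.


er = 12085 / 9.9 = 1220.71

1220.71


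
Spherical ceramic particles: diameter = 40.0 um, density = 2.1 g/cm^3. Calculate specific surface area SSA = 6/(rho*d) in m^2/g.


SSA = 6 / (2.1 * 40.0) = 0.071 m^2/g

0.071


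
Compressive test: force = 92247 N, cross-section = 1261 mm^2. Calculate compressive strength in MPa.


CS = 92247 / 1261 = 73.2 MPa

73.2


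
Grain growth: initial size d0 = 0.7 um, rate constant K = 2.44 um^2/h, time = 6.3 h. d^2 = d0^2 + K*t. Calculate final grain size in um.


d^2 = 0.7^2 + 2.44*6.3 = 15.862
d = sqrt(15.862) = 3.98 um

3.98


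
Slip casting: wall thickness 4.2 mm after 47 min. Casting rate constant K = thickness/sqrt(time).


K = 4.2 / sqrt(47) = 4.2 / 6.8557 = 0.613 mm/min^0.5

0.613


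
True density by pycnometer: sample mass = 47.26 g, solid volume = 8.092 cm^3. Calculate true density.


TD = 47.26 / 8.092 = 5.84 g/cm^3

5.84


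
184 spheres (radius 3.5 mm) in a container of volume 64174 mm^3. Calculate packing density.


V_sphere = 4/3*pi*3.5^3 = 179.5944 mm^3
Total V = 184*179.5944 = 33045.3696 mm^3
PD = 33045.3696 / 64174 = 0.515

0.515


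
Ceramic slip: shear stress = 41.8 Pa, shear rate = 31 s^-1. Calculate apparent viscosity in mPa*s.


eta = tau/gamma * 1000 = 41.8/31 * 1000 = 1348.4 mPa*s

1348.4


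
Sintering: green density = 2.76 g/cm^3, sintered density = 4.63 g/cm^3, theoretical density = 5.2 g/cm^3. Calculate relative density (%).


Relative = 4.63 / 5.2 * 100 = 89.0%

89.0


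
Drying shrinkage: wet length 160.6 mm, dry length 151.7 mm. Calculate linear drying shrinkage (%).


DS = (160.6 - 151.7) / 160.6 * 100 = 5.54%

5.54


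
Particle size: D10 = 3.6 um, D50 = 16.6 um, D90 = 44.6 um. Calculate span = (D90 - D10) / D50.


Span = (44.6 - 3.6) / 16.6 = 41.0 / 16.6 = 2.47

2.47


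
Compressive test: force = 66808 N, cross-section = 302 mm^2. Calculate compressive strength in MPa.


CS = 66808 / 302 = 221.2 MPa

221.2


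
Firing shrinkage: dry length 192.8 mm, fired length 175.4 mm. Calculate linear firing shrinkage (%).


FS = (192.8 - 175.4) / 192.8 * 100 = 9.02%

9.02


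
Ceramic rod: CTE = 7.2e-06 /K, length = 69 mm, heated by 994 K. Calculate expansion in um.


dL = 7.2e-06 * 69 * 994 * 1000 = 493.819 um

493.819


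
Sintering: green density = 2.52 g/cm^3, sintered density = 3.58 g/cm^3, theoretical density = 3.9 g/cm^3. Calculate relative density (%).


Relative = 3.58 / 3.9 * 100 = 91.8%

91.8


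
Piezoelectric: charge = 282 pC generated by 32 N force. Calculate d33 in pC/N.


d33 = 282 / 32 = 8.8 pC/N

8.8


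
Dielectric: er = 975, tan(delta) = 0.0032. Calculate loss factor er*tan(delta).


Loss = 975 * 0.0032 = 3.12

3.12


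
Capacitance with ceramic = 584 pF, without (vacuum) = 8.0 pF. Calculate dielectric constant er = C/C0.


er = 584 / 8.0 = 73.0

73.0


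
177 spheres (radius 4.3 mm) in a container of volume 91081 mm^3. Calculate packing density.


V_sphere = 4/3*pi*4.3^3 = 333.0381 mm^3
Total V = 177*333.0381 = 58947.7437 mm^3
PD = 58947.7437 / 91081 = 0.647

0.647


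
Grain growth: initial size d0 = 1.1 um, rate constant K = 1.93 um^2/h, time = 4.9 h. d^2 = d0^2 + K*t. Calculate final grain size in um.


d^2 = 1.1^2 + 1.93*4.9 = 10.667
d = sqrt(10.667) = 3.27 um

3.27


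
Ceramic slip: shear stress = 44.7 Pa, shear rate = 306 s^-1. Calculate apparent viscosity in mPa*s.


eta = tau/gamma * 1000 = 44.7/306 * 1000 = 146.1 mPa*s

146.1


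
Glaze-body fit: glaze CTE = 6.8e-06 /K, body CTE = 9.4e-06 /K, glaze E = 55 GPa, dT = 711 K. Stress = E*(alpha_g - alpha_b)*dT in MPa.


Stress = 55*1000*(6.8e-06 - 9.4e-06)*711 = -101.7 MPa

-101.7


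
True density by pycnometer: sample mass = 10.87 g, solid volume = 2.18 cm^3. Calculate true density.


TD = 10.87 / 2.18 = 4.986 g/cm^3

4.986


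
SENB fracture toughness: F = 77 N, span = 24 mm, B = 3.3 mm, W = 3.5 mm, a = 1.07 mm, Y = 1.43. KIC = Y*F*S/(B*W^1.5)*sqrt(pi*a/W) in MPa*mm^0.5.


KIC = 1.43*77*24/(3.3*3.5^1.5)*sqrt(pi*1.07/3.5) = 119.85

119.85


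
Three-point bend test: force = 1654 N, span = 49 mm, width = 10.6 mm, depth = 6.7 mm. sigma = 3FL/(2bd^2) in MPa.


sigma = 3*1654*49/(2*10.6*6.7^2) = 255.5 MPa

255.5


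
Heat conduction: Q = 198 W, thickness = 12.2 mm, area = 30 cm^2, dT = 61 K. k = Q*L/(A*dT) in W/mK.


k = 198*12.2/1000/(30/10000*61) = 13.2 W/mK

13.2


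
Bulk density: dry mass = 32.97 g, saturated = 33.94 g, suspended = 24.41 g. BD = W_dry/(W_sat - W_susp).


BD = 32.97 / (33.94 - 24.41) = 32.97 / 9.53 = 3.46 g/cm^3

3.46


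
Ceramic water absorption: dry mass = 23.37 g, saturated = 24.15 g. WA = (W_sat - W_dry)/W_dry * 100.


WA = (24.15 - 23.37) / 23.37 * 100 = 3.34%

3.34


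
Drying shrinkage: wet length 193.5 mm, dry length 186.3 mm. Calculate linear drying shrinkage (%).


DS = (193.5 - 186.3) / 193.5 * 100 = 3.72%

3.72


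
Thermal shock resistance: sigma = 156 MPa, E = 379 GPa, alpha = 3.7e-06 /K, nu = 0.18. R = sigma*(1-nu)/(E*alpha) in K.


R = 156*(1-0.18)/(379*1000*3.7e-06) = 91 K

91


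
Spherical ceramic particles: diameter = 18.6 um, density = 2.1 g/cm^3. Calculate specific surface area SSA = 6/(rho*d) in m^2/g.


SSA = 6 / (2.1 * 18.6) = 0.154 m^2/g

0.154


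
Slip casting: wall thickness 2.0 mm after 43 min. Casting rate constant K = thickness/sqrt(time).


K = 2.0 / sqrt(43) = 2.0 / 6.5574 = 0.305 mm/min^0.5

0.305


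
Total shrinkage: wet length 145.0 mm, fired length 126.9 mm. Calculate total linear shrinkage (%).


TS = (145.0 - 126.9) / 145.0 * 100 = 12.48%

12.48


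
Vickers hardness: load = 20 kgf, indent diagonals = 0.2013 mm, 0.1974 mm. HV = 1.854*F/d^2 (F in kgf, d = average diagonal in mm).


d_avg = (0.2013+0.1974)/2 = 0.19935 mm
HV = 1.854*20/0.19935^2 = 933

933


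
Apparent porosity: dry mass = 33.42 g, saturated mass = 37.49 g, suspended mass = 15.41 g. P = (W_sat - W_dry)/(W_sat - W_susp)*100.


P = (37.49 - 33.42) / (37.49 - 15.41) * 100 = 4.07 / 22.08 * 100 = 18.4%

18.4


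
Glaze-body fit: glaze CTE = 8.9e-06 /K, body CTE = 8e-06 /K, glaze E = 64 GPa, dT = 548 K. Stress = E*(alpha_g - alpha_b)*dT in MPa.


Stress = 64*1000*(8.9e-06 - 8e-06)*548 = 31.6 MPa

31.6


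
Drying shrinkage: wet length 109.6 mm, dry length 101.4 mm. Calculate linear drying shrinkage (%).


DS = (109.6 - 101.4) / 109.6 * 100 = 7.48%

7.48


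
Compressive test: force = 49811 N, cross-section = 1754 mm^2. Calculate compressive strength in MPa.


CS = 49811 / 1754 = 28.4 MPa

28.4


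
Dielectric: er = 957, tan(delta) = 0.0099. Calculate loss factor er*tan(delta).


Loss = 957 * 0.0099 = 9.474

9.474


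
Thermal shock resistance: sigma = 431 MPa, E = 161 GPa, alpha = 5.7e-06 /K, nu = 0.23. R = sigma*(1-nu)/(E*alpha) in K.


R = 431*(1-0.23)/(161*1000*5.7e-06) = 362 K

362


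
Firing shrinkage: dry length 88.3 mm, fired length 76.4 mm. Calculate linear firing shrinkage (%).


FS = (88.3 - 76.4) / 88.3 * 100 = 13.48%

13.48


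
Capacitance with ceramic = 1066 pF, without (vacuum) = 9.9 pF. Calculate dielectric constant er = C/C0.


er = 1066 / 9.9 = 107.68

107.68


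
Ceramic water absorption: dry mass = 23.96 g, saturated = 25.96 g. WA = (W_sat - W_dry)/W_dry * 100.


WA = (25.96 - 23.96) / 23.96 * 100 = 8.35%

8.35


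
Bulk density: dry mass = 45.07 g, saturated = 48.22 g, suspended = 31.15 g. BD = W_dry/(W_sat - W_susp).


BD = 45.07 / (48.22 - 31.15) = 45.07 / 17.07 = 2.64 g/cm^3

2.64


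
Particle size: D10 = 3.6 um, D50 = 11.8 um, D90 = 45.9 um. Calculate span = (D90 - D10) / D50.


Span = (45.9 - 3.6) / 11.8 = 42.3 / 11.8 = 3.585

3.585


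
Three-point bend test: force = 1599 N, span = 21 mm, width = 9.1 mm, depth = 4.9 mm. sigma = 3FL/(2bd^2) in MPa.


sigma = 3*1599*21/(2*9.1*4.9^2) = 230.5 MPa

230.5


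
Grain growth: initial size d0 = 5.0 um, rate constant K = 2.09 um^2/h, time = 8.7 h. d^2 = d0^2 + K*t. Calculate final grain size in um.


d^2 = 5.0^2 + 2.09*8.7 = 43.183
d = sqrt(43.183) = 6.57 um

6.57


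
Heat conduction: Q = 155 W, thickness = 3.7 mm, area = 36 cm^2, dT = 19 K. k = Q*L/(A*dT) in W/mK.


k = 155*3.7/1000/(36/10000*19) = 8.38 W/mK

8.38


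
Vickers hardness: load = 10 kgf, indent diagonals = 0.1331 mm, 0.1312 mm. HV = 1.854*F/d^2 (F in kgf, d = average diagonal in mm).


d_avg = (0.1331+0.1312)/2 = 0.13215 mm
HV = 1.854*10/0.13215^2 = 1062

1062


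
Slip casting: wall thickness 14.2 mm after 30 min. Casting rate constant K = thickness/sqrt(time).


K = 14.2 / sqrt(30) = 14.2 / 5.4772 = 2.593 mm/min^0.5

2.593


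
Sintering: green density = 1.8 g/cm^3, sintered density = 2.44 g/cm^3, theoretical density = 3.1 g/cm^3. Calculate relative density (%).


Relative = 2.44 / 3.1 * 100 = 78.7%

78.7


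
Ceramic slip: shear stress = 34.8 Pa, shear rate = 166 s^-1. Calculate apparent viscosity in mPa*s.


eta = tau/gamma * 1000 = 34.8/166 * 1000 = 209.6 mPa*s

209.6


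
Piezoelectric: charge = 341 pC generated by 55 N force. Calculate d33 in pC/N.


d33 = 341 / 55 = 6.2 pC/N

6.2


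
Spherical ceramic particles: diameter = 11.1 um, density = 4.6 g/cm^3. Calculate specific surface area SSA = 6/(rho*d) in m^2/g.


SSA = 6 / (4.6 * 11.1) = 0.118 m^2/g

0.118


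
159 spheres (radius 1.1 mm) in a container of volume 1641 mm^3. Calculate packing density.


V_sphere = 4/3*pi*1.1^3 = 5.5753 mm^3
Total V = 159*5.5753 = 886.4727 mm^3
PD = 886.4727 / 1641 = 0.54

0.54


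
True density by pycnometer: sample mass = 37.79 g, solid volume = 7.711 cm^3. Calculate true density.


TD = 37.79 / 7.711 = 4.901 g/cm^3

4.901


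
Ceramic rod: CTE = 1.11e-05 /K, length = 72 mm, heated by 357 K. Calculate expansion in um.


dL = 1.11e-05 * 72 * 357 * 1000 = 285.314 um

285.314
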